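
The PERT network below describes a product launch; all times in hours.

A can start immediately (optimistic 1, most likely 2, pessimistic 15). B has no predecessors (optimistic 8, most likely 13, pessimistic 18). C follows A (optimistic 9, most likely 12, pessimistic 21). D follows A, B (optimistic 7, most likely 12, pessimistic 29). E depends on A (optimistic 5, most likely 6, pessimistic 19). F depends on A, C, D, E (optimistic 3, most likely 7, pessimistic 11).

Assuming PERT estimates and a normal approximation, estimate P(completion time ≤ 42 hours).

te_A = (1 + 4·2 + 15)/6 = 24/6 = 4; σ²_A = ((15−1)/6)² = 5.444
te_B = (8 + 4·13 + 18)/6 = 78/6 = 13; σ²_B = ((18−8)/6)² = 2.778
te_C = (9 + 4·12 + 21)/6 = 78/6 = 13; σ²_C = ((21−9)/6)² = 4.000
te_D = (7 + 4·12 + 29)/6 = 84/6 = 14; σ²_D = ((29−7)/6)² = 13.444
te_E = (5 + 4·6 + 19)/6 = 48/6 = 8; σ²_E = ((19−5)/6)² = 5.444
te_F = (3 + 4·7 + 11)/6 = 42/6 = 7; σ²_F = ((11−3)/6)² = 1.778

Forward pass:
ES_A = 0; EF_A = 4
ES_B = 0; EF_B = 13
ES_C = 4; EF_C = 4+13 = 17
ES_D = max(EF_A=4, EF_B=13) = 13; EF_D = 13+14 = 27
ES_E = 4; EF_E = 4+8 = 12
ES_F = max(EF_A=4, EF_C=17, EF_D=27, EF_E=12) = 27; EF_F = 27+7 = 34
Expected project duration μ = 34 hours. Critical path: B → D → F.

Variance along critical path = 2.778 + 13.444 + 1.778 = 18.000; σ = √18.000 = 4.243 hours.
Z = (42 − 34) / 4.243 = 1.886
P(T ≤ 42) = Φ(1.886) ≈ 0.970

0.970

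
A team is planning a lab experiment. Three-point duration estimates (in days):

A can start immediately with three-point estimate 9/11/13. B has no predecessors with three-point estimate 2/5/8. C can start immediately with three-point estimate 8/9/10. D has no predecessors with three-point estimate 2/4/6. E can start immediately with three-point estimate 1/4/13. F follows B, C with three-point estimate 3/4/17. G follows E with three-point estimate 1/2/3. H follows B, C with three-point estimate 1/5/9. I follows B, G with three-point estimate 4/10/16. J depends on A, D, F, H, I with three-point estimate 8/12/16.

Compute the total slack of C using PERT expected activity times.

te_A = (9 + 4·11 + 13)/6 = 66/6 = 11
te_B = (2 + 4·5 + 8)/6 = 30/6 = 5
te_C = (8 + 4·9 + 10)/6 = 54/6 = 9
te_D = (2 + 4·4 + 6)/6 = 24/6 = 4
te_E = (1 + 4·4 + 13)/6 = 30/6 = 5
te_F = (3 + 4·4 + 17)/6 = 36/6 = 6
te_G = (1 + 4·2 + 3)/6 = 12/6 = 2
te_H = (1 + 4·5 + 9)/6 = 30/6 = 5
te_I = (4 + 4·10 + 16)/6 = 60/6 = 10
te_J = (8 + 4·12 + 16)/6 = 72/6 = 12

Forward pass:
ES_A = 0; EF_A = 11
ES_B = 0; EF_B = 5
ES_C = 0; EF_C = 9
ES_D = 0; EF_D = 4
ES_E = 0; EF_E = 5
ES_F = max(EF_B=5, EF_C=9) = 9; EF_F = 9+6 = 15
ES_G = 5; EF_G = 5+2 = 7
ES_H = max(EF_B=5, EF_C=9) = 9; EF_H = 9+5 = 14
ES_I = max(EF_B=5, EF_G=7) = 7; EF_I = 7+10 = 17
ES_J = max(EF_A=11, EF_D=4, EF_F=15, EF_H=14, EF_I=17) = 17; EF_J = 17+12 = 29
Expected project duration μ = 29 days. Critical path: E → G → I → J.

Backward pass:
LF_J = 29; LS_J = 29−12 = 17
LF_I = LS_J = 17; LS_I = 17−10 = 7
LF_H = LS_J = 17; LS_H = 17−5 = 12
LF_G = LS_I = 7; LS_G = 7−2 = 5
LF_F = LS_J = 17; LS_F = 17−6 = 11
LF_E = LS_G = 5; LS_E = 5−5 = 0
LF_D = LS_J = 17; LS_D = 17−4 = 13
LF_C = min(LS_F=11, LS_H=12) = 11; LS_C = 11−9 = 2
LF_B = min(LS_F=11, LS_H=12, LS_I=7) = 7; LS_B = 7−5 = 2
LF_A = LS_J = 17; LS_A = 17−11 = 6
Slack_C = LS_C − ES_C = 2 − 0 = 2

2 days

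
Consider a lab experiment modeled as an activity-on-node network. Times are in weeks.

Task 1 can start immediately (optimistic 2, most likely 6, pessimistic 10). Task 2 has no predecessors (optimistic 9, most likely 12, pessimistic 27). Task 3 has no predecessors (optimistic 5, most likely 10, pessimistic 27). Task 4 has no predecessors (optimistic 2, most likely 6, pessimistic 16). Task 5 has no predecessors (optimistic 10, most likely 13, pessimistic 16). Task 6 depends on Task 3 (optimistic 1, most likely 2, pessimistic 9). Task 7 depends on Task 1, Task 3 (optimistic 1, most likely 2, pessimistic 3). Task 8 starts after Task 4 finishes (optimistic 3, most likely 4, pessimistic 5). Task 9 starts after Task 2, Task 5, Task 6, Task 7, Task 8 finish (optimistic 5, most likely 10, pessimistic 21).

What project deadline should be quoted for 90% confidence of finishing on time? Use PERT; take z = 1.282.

te_Task 1 = (2 + 4·6 + 10)/6 = 36/6 = 6; σ²_Task 1 = ((10−2)/6)² = 1.778
te_Task 2 = (9 + 4·12 + 27)/6 = 84/6 = 14; σ²_Task 2 = ((27−9)/6)² = 9.000
te_Task 3 = (5 + 4·10 + 27)/6 = 72/6 = 12; σ²_Task 3 = ((27−5)/6)² = 13.444
te_Task 4 = (2 + 4·6 + 16)/6 = 42/6 = 7; σ²_Task 4 = ((16−2)/6)² = 5.444
te_Task 5 = (10 + 4·13 + 16)/6 = 78/6 = 13; σ²_Task 5 = ((16−10)/6)² = 1.000
te_Task 6 = (1 + 4·2 + 9)/6 = 18/6 = 3; σ²_Task 6 = ((9−1)/6)² = 1.778
te_Task 7 = (1 + 4·2 + 3)/6 = 12/6 = 2; σ²_Task 7 = ((3−1)/6)² = 0.111
te_Task 8 = (3 + 4·4 + 5)/6 = 24/6 = 4; σ²_Task 8 = ((5−3)/6)² = 0.111
te_Task 9 = (5 + 4·10 + 21)/6 = 66/6 = 11; σ²_Task 9 = ((21−5)/6)² = 7.111

Forward pass:
ES_Task 1 = 0; EF_Task 1 = 6
ES_Task 2 = 0; EF_Task 2 = 14
ES_Task 3 = 0; EF_Task 3 = 12
ES_Task 4 = 0; EF_Task 4 = 7
ES_Task 5 = 0; EF_Task 5 = 13
ES_Task 6 = 12; EF_Task 6 = 12+3 = 15
ES_Task 7 = max(EF_Task 1=6, EF_Task 3=12) = 12; EF_Task 7 = 12+2 = 14
ES_Task 8 = 7; EF_Task 8 = 7+4 = 11
ES_Task 9 = max(EF_Task 2=14, EF_Task 5=13, EF_Task 6=15, EF_Task 7=14, EF_Task 8=11) = 15; EF_Task 9 = 15+11 = 26
Expected project duration μ = 26 weeks. Critical path: Task 3 → Task 6 → Task 9.

Variance along critical path = 13.444 + 1.778 + 7.111 = 22.333; σ = 4.726 weeks.
D = μ + z·σ = 26 + 1.282·4.726 = 32.1 weeks

32.1 weeks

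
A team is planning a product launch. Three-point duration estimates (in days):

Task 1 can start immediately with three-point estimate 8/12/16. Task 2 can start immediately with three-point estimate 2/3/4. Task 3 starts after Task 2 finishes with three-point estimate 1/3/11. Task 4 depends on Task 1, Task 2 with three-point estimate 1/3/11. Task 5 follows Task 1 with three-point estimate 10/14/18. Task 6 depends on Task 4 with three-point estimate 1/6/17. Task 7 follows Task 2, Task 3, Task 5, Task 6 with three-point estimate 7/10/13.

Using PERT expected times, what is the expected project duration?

36 days

te_Task 1 = (8 + 4·12 + 16)/6 = 72/6 = 12
te_Task 2 = (2 + 4·3 + 4)/6 = 18/6 = 3
te_Task 3 = (1 + 4·3 + 11)/6 = 24/6 = 4
te_Task 4 = (1 + 4·3 + 11)/6 = 24/6 = 4
te_Task 5 = (10 + 4·14 + 18)/6 = 84/6 = 14
te_Task 6 = (1 + 4·6 + 17)/6 = 42/6 = 7
te_Task 7 = (7 + 4·10 + 13)/6 = 60/6 = 10

Forward pass:
ES_Task 1 = 0; EF_Task 1 = 12
ES_Task 2 = 0; EF_Task 2 = 3
ES_Task 3 = 3; EF_Task 3 = 3+4 = 7
ES_Task 4 = max(EF_Task 1=12, EF_Task 2=3) = 12; EF_Task 4 = 12+4 = 16
ES_Task 5 = 12; EF_Task 5 = 12+14 = 26
ES_Task 6 = 16; EF_Task 6 = 16+7 = 23
ES_Task 7 = max(EF_Task 2=3, EF_Task 3=7, EF_Task 5=26, EF_Task 6=23) = 26; EF_Task 7 = 26+10 = 36
Expected project duration μ = 36 days. Critical path: Task 1 → Task 5 → Task 7.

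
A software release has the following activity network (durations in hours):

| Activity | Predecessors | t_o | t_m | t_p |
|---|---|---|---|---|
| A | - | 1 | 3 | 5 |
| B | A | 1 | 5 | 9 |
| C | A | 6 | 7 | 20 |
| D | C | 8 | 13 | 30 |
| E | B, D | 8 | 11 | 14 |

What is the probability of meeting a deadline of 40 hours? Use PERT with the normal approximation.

te_A = (1 + 4·3 + 5)/6 = 18/6 = 3; σ²_A = ((5−1)/6)² = 0.444
te_B = (1 + 4·5 + 9)/6 = 30/6 = 5; σ²_B = ((9−1)/6)² = 1.778
te_C = (6 + 4·7 + 20)/6 = 54/6 = 9; σ²_C = ((20−6)/6)² = 5.444
te_D = (8 + 4·13 + 30)/6 = 90/6 = 15; σ²_D = ((30−8)/6)² = 13.444
te_E = (8 + 4·11 + 14)/6 = 66/6 = 11; σ²_E = ((14−8)/6)² = 1.000

Forward pass:
ES_A = 0; EF_A = 3
ES_B = 3; EF_B = 3+5 = 8
ES_C = 3; EF_C = 3+9 = 12
ES_D = 12; EF_D = 12+15 = 27
ES_E = max(EF_B=8, EF_D=27) = 27; EF_E = 27+11 = 38
Expected project duration μ = 38 hours. Critical path: A → C → D → E.

Variance along critical path = 0.444 + 5.444 + 13.444 + 1.000 = 20.333; σ = √20.333 = 4.509 hours.
Z = (40 − 38) / 4.509 = 0.444
P(T ≤ 40) = Φ(0.444) ≈ 0.671

0.671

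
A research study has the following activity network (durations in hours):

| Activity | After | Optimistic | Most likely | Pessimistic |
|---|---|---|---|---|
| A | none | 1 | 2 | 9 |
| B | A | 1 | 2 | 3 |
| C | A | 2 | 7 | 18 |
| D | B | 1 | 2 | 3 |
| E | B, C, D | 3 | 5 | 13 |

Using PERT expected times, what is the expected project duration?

te_A = (1 + 4·2 + 9)/6 = 18/6 = 3
te_B = (1 + 4·2 + 3)/6 = 12/6 = 2
te_C = (2 + 4·7 + 18)/6 = 48/6 = 8
te_D = (1 + 4·2 + 3)/6 = 12/6 = 2
te_E = (3 + 4·5 + 13)/6 = 36/6 = 6

Forward pass:
ES_A = 0; EF_A = 3
ES_B = 3; EF_B = 3+2 = 5
ES_C = 3; EF_C = 3+8 = 11
ES_D = 5; EF_D = 5+2 = 7
ES_E = max(EF_B=5, EF_C=11, EF_D=7) = 11; EF_E = 11+6 = 17
Expected project duration μ = 17 hours. Critical path: A → C → E.

17 hours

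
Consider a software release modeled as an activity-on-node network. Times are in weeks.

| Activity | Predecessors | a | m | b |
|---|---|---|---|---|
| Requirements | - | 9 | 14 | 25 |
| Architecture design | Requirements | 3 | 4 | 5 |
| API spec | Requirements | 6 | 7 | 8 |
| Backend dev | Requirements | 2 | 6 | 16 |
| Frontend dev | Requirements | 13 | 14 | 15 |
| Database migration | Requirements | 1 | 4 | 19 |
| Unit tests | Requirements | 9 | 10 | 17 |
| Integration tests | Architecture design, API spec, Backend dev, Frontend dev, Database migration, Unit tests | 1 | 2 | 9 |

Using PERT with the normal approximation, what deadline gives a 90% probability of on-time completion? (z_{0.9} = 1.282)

te_Requirements = (9 + 4·14 + 25)/6 = 90/6 = 15; σ²_Requirements = ((25−9)/6)² = 7.111
te_Architecture design = (3 + 4·4 + 5)/6 = 24/6 = 4; σ²_Architecture design = ((5−3)/6)² = 0.111
te_API spec = (6 + 4·7 + 8)/6 = 42/6 = 7; σ²_API spec = ((8−6)/6)² = 0.111
te_Backend dev = (2 + 4·6 + 16)/6 = 42/6 = 7; σ²_Backend dev = ((16−2)/6)² = 5.444
te_Frontend dev = (13 + 4·14 + 15)/6 = 84/6 = 14; σ²_Frontend dev = ((15−13)/6)² = 0.111
te_Database migration = (1 + 4·4 + 19)/6 = 36/6 = 6; σ²_Database migration = ((19−1)/6)² = 9.000
te_Unit tests = (9 + 4·10 + 17)/6 = 66/6 = 11; σ²_Unit tests = ((17−9)/6)² = 1.778
te_Integration tests = (1 + 4·2 + 9)/6 = 18/6 = 3; σ²_Integration tests = ((9−1)/6)² = 1.778

Forward pass:
ES_Requirements = 0; EF_Requirements = 15
ES_Architecture design = 15; EF_Architecture design = 15+4 = 19
ES_API spec = 15; EF_API spec = 15+7 = 22
ES_Backend dev = 15; EF_Backend dev = 15+7 = 22
ES_Frontend dev = 15; EF_Frontend dev = 15+14 = 29
ES_Database migration = 15; EF_Database migration = 15+6 = 21
ES_Unit tests = 15; EF_Unit tests = 15+11 = 26
ES_Integration tests = max(EF_Architecture design=19, EF_API spec=22, EF_Backend dev=22, EF_Frontend dev=29, EF_Database migration=21, EF_Unit tests=26) = 29; EF_Integration tests = 29+3 = 32
Expected project duration μ = 32 weeks. Critical path: Requirements → Frontend dev → Integration tests.

Variance along critical path = 7.111 + 0.111 + 1.778 = 9.000; σ = 3.000 weeks.
D = μ + z·σ = 32 + 1.282·3.000 = 35.8 weeks

35.8 weeks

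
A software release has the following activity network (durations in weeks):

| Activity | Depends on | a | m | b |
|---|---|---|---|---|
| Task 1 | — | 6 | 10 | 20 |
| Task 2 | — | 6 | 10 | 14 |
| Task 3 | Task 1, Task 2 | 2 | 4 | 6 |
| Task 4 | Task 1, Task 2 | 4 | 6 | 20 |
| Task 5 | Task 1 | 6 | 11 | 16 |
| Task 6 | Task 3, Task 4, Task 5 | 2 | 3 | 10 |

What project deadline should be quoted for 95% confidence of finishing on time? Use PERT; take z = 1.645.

te_Task 1 = (6 + 4·10 + 20)/6 = 66/6 = 11; σ²_Task 1 = ((20−6)/6)² = 5.444
te_Task 2 = (6 + 4·10 + 14)/6 = 60/6 = 10; σ²_Task 2 = ((14−6)/6)² = 1.778
te_Task 3 = (2 + 4·4 + 6)/6 = 24/6 = 4; σ²_Task 3 = ((6−2)/6)² = 0.444
te_Task 4 = (4 + 4·6 + 20)/6 = 48/6 = 8; σ²_Task 4 = ((20−4)/6)² = 7.111
te_Task 5 = (6 + 4·11 + 16)/6 = 66/6 = 11; σ²_Task 5 = ((16−6)/6)² = 2.778
te_Task 6 = (2 + 4·3 + 10)/6 = 24/6 = 4; σ²_Task 6 = ((10−2)/6)² = 1.778

Forward pass:
ES_Task 1 = 0; EF_Task 1 = 11
ES_Task 2 = 0; EF_Task 2 = 10
ES_Task 3 = max(EF_Task 1=11, EF_Task 2=10) = 11; EF_Task 3 = 11+4 = 15
ES_Task 4 = max(EF_Task 1=11, EF_Task 2=10) = 11; EF_Task 4 = 11+8 = 19
ES_Task 5 = 11; EF_Task 5 = 11+11 = 22
ES_Task 6 = max(EF_Task 3=15, EF_Task 4=19, EF_Task 5=22) = 22; EF_Task 6 = 22+4 = 26
Expected project duration μ = 26 weeks. Critical path: Task 1 → Task 5 → Task 6.

Variance along critical path = 5.444 + 2.778 + 1.778 = 10.000; σ = 3.162 weeks.
D = μ + z·σ = 26 + 1.645·3.162 = 31.2 weeks

31.2 weeks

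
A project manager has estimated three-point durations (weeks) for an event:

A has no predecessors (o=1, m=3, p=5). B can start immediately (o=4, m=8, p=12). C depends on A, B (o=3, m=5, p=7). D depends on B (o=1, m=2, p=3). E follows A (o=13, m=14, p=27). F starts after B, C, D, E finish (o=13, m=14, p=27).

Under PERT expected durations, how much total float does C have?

te_A = (1 + 4·3 + 5)/6 = 18/6 = 3
te_B = (4 + 4·8 + 12)/6 = 48/6 = 8
te_C = (3 + 4·5 + 7)/6 = 30/6 = 5
te_D = (1 + 4·2 + 3)/6 = 12/6 = 2
te_E = (13 + 4·14 + 27)/6 = 96/6 = 16
te_F = (13 + 4·14 + 27)/6 = 96/6 = 16

Forward pass:
ES_A = 0; EF_A = 3
ES_B = 0; EF_B = 8
ES_C = max(EF_A=3, EF_B=8) = 8; EF_C = 8+5 = 13
ES_D = 8; EF_D = 8+2 = 10
ES_E = 3; EF_E = 3+16 = 19
ES_F = max(EF_B=8, EF_C=13, EF_D=10, EF_E=19) = 19; EF_F = 19+16 = 35
Expected project duration μ = 35 weeks. Critical path: A → E → F.

Backward pass:
LF_F = 35; LS_F = 35−16 = 19
LF_E = LS_F = 19; LS_E = 19−16 = 3
LF_D = LS_F = 19; LS_D = 19−2 = 17
LF_C = LS_F = 19; LS_C = 19−5 = 14
LF_B = min(LS_C=14, LS_D=17, LS_F=19) = 14; LS_B = 14−8 = 6
LF_A = min(LS_C=14, LS_E=3) = 3; LS_A = 3−3 = 0
Slack_C = LS_C − ES_C = 14 − 8 = 6

6 weeks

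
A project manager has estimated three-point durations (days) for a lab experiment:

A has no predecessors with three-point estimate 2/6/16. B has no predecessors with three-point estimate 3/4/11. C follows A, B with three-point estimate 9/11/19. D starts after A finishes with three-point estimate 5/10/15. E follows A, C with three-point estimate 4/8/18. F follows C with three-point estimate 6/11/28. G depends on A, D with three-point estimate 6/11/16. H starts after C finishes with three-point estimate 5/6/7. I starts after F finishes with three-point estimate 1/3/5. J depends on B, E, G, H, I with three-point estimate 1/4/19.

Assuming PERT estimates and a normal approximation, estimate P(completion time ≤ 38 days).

0.295

te_A = (2 + 4·6 + 16)/6 = 42/6 = 7; σ²_A = ((16−2)/6)² = 5.444
te_B = (3 + 4·4 + 11)/6 = 30/6 = 5; σ²_B = ((11−3)/6)² = 1.778
te_C = (9 + 4·11 + 19)/6 = 72/6 = 12; σ²_C = ((19−9)/6)² = 2.778
te_D = (5 + 4·10 + 15)/6 = 60/6 = 10; σ²_D = ((15−5)/6)² = 2.778
te_E = (4 + 4·8 + 18)/6 = 54/6 = 9; σ²_E = ((18−4)/6)² = 5.444
te_F = (6 + 4·11 + 28)/6 = 78/6 = 13; σ²_F = ((28−6)/6)² = 13.444
te_G = (6 + 4·11 + 16)/6 = 66/6 = 11; σ²_G = ((16−6)/6)² = 2.778
te_H = (5 + 4·6 + 7)/6 = 36/6 = 6; σ²_H = ((7−5)/6)² = 0.111
te_I = (1 + 4·3 + 5)/6 = 18/6 = 3; σ²_I = ((5−1)/6)² = 0.444
te_J = (1 + 4·4 + 19)/6 = 36/6 = 6; σ²_J = ((19−1)/6)² = 9.000

Forward pass:
ES_A = 0; EF_A = 7
ES_B = 0; EF_B = 5
ES_C = max(EF_A=7, EF_B=5) = 7; EF_C = 7+12 = 19
ES_D = 7; EF_D = 7+10 = 17
ES_E = max(EF_A=7, EF_C=19) = 19; EF_E = 19+9 = 28
ES_F = 19; EF_F = 19+13 = 32
ES_G = max(EF_A=7, EF_D=17) = 17; EF_G = 17+11 = 28
ES_H = 19; EF_H = 19+6 = 25
ES_I = 32; EF_I = 32+3 = 35
ES_J = max(EF_B=5, EF_E=28, EF_G=28, EF_H=25, EF_I=35) = 35; EF_J = 35+6 = 41
Expected project duration μ = 41 days. Critical path: A → C → F → I → J.

Variance along critical path = 5.444 + 2.778 + 13.444 + 0.444 + 9.000 = 31.111; σ = √31.111 = 5.578 days.
Z = (38 − 41) / 5.578 = -0.538
P(T ≤ 38) = Φ(-0.538) ≈ 0.295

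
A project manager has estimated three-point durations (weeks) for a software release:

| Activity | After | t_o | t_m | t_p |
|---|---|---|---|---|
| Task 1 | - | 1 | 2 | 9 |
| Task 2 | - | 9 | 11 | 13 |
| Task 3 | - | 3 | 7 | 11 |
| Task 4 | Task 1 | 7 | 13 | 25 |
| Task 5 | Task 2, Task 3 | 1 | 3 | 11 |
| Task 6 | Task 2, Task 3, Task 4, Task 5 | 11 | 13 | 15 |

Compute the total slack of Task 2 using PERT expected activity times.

te_Task 1 = (1 + 4·2 + 9)/6 = 18/6 = 3
te_Task 2 = (9 + 4·11 + 13)/6 = 66/6 = 11
te_Task 3 = (3 + 4·7 + 11)/6 = 42/6 = 7
te_Task 4 = (7 + 4·13 + 25)/6 = 84/6 = 14
te_Task 5 = (1 + 4·3 + 11)/6 = 24/6 = 4
te_Task 6 = (11 + 4·13 + 15)/6 = 78/6 = 13

Forward pass:
ES_Task 1 = 0; EF_Task 1 = 3
ES_Task 2 = 0; EF_Task 2 = 11
ES_Task 3 = 0; EF_Task 3 = 7
ES_Task 4 = 3; EF_Task 4 = 3+14 = 17
ES_Task 5 = max(EF_Task 2=11, EF_Task 3=7) = 11; EF_Task 5 = 11+4 = 15
ES_Task 6 = max(EF_Task 2=11, EF_Task 3=7, EF_Task 4=17, EF_Task 5=15) = 17; EF_Task 6 = 17+13 = 30
Expected project duration μ = 30 weeks. Critical path: Task 1 → Task 4 → Task 6.

Backward pass:
LF_Task 6 = 30; LS_Task 6 = 30−13 = 17
LF_Task 5 = LS_Task 6 = 17; LS_Task 5 = 17−4 = 13
LF_Task 4 = LS_Task 6 = 17; LS_Task 4 = 17−14 = 3
LF_Task 3 = min(LS_Task 5=13, LS_Task 6=17) = 13; LS_Task 3 = 13−7 = 6
LF_Task 2 = min(LS_Task 5=13, LS_Task 6=17) = 13; LS_Task 2 = 13−11 = 2
LF_Task 1 = LS_Task 4 = 3; LS_Task 1 = 3−3 = 0
Slack_Task 2 = LS_Task 2 − ES_Task 2 = 2 − 0 = 2

2 weeks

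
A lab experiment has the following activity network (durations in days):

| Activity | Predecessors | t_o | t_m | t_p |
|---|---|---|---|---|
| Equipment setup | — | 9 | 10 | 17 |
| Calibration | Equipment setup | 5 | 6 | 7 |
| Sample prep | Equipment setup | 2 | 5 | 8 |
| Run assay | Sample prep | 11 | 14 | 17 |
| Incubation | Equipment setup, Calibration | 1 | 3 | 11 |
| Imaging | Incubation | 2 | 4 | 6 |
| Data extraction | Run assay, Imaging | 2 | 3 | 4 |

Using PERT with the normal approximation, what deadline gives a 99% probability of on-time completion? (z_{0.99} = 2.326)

te_Equipment setup = (9 + 4·10 + 17)/6 = 66/6 = 11; σ²_Equipment setup = ((17−9)/6)² = 1.778
te_Calibration = (5 + 4·6 + 7)/6 = 36/6 = 6; σ²_Calibration = ((7−5)/6)² = 0.111
te_Sample prep = (2 + 4·5 + 8)/6 = 30/6 = 5; σ²_Sample prep = ((8−2)/6)² = 1.000
te_Run assay = (11 + 4·14 + 17)/6 = 84/6 = 14; σ²_Run assay = ((17−11)/6)² = 1.000
te_Incubation = (1 + 4·3 + 11)/6 = 24/6 = 4; σ²_Incubation = ((11−1)/6)² = 2.778
te_Imaging = (2 + 4·4 + 6)/6 = 24/6 = 4; σ²_Imaging = ((6−2)/6)² = 0.444
te_Data extraction = (2 + 4·3 + 4)/6 = 18/6 = 3; σ²_Data extraction = ((4−2)/6)² = 0.111

Forward pass:
ES_Equipment setup = 0; EF_Equipment setup = 11
ES_Calibration = 11; EF_Calibration = 11+6 = 17
ES_Sample prep = 11; EF_Sample prep = 11+5 = 16
ES_Run assay = 16; EF_Run assay = 16+14 = 30
ES_Incubation = max(EF_Equipment setup=11, EF_Calibration=17) = 17; EF_Incubation = 17+4 = 21
ES_Imaging = 21; EF_Imaging = 21+4 = 25
ES_Data extraction = max(EF_Run assay=30, EF_Imaging=25) = 30; EF_Data extraction = 30+3 = 33
Expected project duration μ = 33 days. Critical path: Equipment setup → Sample prep → Run assay → Data extraction.

Variance along critical path = 1.778 + 1.000 + 1.000 + 0.111 = 3.889; σ = 1.972 days.
D = μ + z·σ = 33 + 2.326·1.972 = 37.6 days

37.6 days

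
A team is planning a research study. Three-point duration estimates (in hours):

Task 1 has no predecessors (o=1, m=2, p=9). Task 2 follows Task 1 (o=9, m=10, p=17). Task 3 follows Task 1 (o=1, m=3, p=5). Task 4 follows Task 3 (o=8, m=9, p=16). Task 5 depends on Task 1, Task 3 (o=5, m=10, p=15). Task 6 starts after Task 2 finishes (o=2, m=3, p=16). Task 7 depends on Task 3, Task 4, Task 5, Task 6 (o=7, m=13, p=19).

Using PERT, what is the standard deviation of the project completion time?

3.61 hours

te_Task 1 = (1 + 4·2 + 9)/6 = 18/6 = 3; σ²_Task 1 = ((9−1)/6)² = 1.778
te_Task 2 = (9 + 4·10 + 17)/6 = 66/6 = 11; σ²_Task 2 = ((17−9)/6)² = 1.778
te_Task 3 = (1 + 4·3 + 5)/6 = 18/6 = 3; σ²_Task 3 = ((5−1)/6)² = 0.444
te_Task 4 = (8 + 4·9 + 16)/6 = 60/6 = 10; σ²_Task 4 = ((16−8)/6)² = 1.778
te_Task 5 = (5 + 4·10 + 15)/6 = 60/6 = 10; σ²_Task 5 = ((15−5)/6)² = 2.778
te_Task 6 = (2 + 4·3 + 16)/6 = 30/6 = 5; σ²_Task 6 = ((16−2)/6)² = 5.444
te_Task 7 = (7 + 4·13 + 19)/6 = 78/6 = 13; σ²_Task 7 = ((19−7)/6)² = 4.000

Forward pass:
ES_Task 1 = 0; EF_Task 1 = 3
ES_Task 2 = 3; EF_Task 2 = 3+11 = 14
ES_Task 3 = 3; EF_Task 3 = 3+3 = 6
ES_Task 4 = 6; EF_Task 4 = 6+10 = 16
ES_Task 5 = max(EF_Task 1=3, EF_Task 3=6) = 6; EF_Task 5 = 6+10 = 16
ES_Task 6 = 14; EF_Task 6 = 14+5 = 19
ES_Task 7 = max(EF_Task 3=6, EF_Task 4=16, EF_Task 5=16, EF_Task 6=19) = 19; EF_Task 7 = 19+13 = 32
Expected project duration μ = 32 hours. Critical path: Task 1 → Task 2 → Task 6 → Task 7.

Variance along critical path = 1.778 + 1.778 + 5.444 + 4.000 = 13.000
σ = √13.000 = 3.606 hours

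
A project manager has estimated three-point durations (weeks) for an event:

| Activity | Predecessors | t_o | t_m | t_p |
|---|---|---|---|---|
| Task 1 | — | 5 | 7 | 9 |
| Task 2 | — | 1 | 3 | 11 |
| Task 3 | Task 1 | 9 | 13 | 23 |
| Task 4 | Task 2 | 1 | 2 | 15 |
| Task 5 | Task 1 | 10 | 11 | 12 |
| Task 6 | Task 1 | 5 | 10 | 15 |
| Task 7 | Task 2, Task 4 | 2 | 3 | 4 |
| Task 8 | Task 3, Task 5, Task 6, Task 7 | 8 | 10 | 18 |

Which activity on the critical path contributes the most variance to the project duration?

Task 3

te_Task 1 = (5 + 4·7 + 9)/6 = 42/6 = 7; σ²_Task 1 = ((9−5)/6)² = 0.444
te_Task 2 = (1 + 4·3 + 11)/6 = 24/6 = 4; σ²_Task 2 = ((11−1)/6)² = 2.778
te_Task 3 = (9 + 4·13 + 23)/6 = 84/6 = 14; σ²_Task 3 = ((23−9)/6)² = 5.444
te_Task 4 = (1 + 4·2 + 15)/6 = 24/6 = 4; σ²_Task 4 = ((15−1)/6)² = 5.444
te_Task 5 = (10 + 4·11 + 12)/6 = 66/6 = 11; σ²_Task 5 = ((12−10)/6)² = 0.111
te_Task 6 = (5 + 4·10 + 15)/6 = 60/6 = 10; σ²_Task 6 = ((15−5)/6)² = 2.778
te_Task 7 = (2 + 4·3 + 4)/6 = 18/6 = 3; σ²_Task 7 = ((4−2)/6)² = 0.111
te_Task 8 = (8 + 4·10 + 18)/6 = 66/6 = 11; σ²_Task 8 = ((18−8)/6)² = 2.778

Forward pass:
ES_Task 1 = 0; EF_Task 1 = 7
ES_Task 2 = 0; EF_Task 2 = 4
ES_Task 3 = 7; EF_Task 3 = 7+14 = 21
ES_Task 4 = 4; EF_Task 4 = 4+4 = 8
ES_Task 5 = 7; EF_Task 5 = 7+11 = 18
ES_Task 6 = 7; EF_Task 6 = 7+10 = 17
ES_Task 7 = max(EF_Task 2=4, EF_Task 4=8) = 8; EF_Task 7 = 8+3 = 11
ES_Task 8 = max(EF_Task 3=21, EF_Task 5=18, EF_Task 6=17, EF_Task 7=11) = 21; EF_Task 8 = 21+11 = 32
Expected project duration μ = 32 weeks. Critical path: Task 1 → Task 3 → Task 8.

Variances on critical path: σ²_Task 1=0.444, σ²_Task 3=5.444, σ²_Task 8=2.778.
Largest is σ²_Task 3 = 5.444.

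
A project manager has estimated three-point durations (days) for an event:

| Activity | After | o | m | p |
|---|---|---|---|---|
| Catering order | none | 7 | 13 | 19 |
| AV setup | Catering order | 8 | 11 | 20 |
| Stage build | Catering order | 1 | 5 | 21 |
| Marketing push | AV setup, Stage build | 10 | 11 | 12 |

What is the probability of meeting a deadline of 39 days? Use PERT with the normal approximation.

te_Catering order = (7 + 4·13 + 19)/6 = 78/6 = 13; σ²_Catering order = ((19−7)/6)² = 4.000
te_AV setup = (8 + 4·11 + 20)/6 = 72/6 = 12; σ²_AV setup = ((20−8)/6)² = 4.000
te_Stage build = (1 + 4·5 + 21)/6 = 42/6 = 7; σ²_Stage build = ((21−1)/6)² = 11.111
te_Marketing push = (10 + 4·11 + 12)/6 = 66/6 = 11; σ²_Marketing push = ((12−10)/6)² = 0.111

Forward pass:
ES_Catering order = 0; EF_Catering order = 13
ES_AV setup = 13; EF_AV setup = 13+12 = 25
ES_Stage build = 13; EF_Stage build = 13+7 = 20
ES_Marketing push = max(EF_AV setup=25, EF_Stage build=20) = 25; EF_Marketing push = 25+11 = 36
Expected project duration μ = 36 days. Critical path: Catering order → AV setup → Marketing push.

Variance along critical path = 4.000 + 4.000 + 0.111 = 8.111; σ = √8.111 = 2.848 days.
Z = (39 − 36) / 2.848 = 1.053
P(T ≤ 39) = Φ(1.053) ≈ 0.854

0.854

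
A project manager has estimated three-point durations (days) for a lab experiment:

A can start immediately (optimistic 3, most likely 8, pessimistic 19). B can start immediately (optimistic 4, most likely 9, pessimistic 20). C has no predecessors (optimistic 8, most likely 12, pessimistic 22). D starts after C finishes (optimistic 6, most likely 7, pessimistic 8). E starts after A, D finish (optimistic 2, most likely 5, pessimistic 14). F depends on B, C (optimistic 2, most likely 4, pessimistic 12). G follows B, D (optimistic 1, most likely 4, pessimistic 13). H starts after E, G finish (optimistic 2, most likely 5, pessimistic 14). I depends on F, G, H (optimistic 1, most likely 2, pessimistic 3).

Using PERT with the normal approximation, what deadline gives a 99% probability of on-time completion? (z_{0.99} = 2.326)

42.6 days

te_A = (3 + 4·8 + 19)/6 = 54/6 = 9; σ²_A = ((19−3)/6)² = 7.111
te_B = (4 + 4·9 + 20)/6 = 60/6 = 10; σ²_B = ((20−4)/6)² = 7.111
te_C = (8 + 4·12 + 22)/6 = 78/6 = 13; σ²_C = ((22−8)/6)² = 5.444
te_D = (6 + 4·7 + 8)/6 = 42/6 = 7; σ²_D = ((8−6)/6)² = 0.111
te_E = (2 + 4·5 + 14)/6 = 36/6 = 6; σ²_E = ((14−2)/6)² = 4.000
te_F = (2 + 4·4 + 12)/6 = 30/6 = 5; σ²_F = ((12−2)/6)² = 2.778
te_G = (1 + 4·4 + 13)/6 = 30/6 = 5; σ²_G = ((13−1)/6)² = 4.000
te_H = (2 + 4·5 + 14)/6 = 36/6 = 6; σ²_H = ((14−2)/6)² = 4.000
te_I = (1 + 4·2 + 3)/6 = 12/6 = 2; σ²_I = ((3−1)/6)² = 0.111

Forward pass:
ES_A = 0; EF_A = 9
ES_B = 0; EF_B = 10
ES_C = 0; EF_C = 13
ES_D = 13; EF_D = 13+7 = 20
ES_E = max(EF_A=9, EF_D=20) = 20; EF_E = 20+6 = 26
ES_F = max(EF_B=10, EF_C=13) = 13; EF_F = 13+5 = 18
ES_G = max(EF_B=10, EF_D=20) = 20; EF_G = 20+5 = 25
ES_H = max(EF_E=26, EF_G=25) = 26; EF_H = 26+6 = 32
ES_I = max(EF_F=18, EF_G=25, EF_H=32) = 32; EF_I = 32+2 = 34
Expected project duration μ = 34 days. Critical path: C → D → E → H → I.

Variance along critical path = 5.444 + 0.111 + 4.000 + 4.000 + 0.111 = 13.667; σ = 3.697 days.
D = μ + z·σ = 34 + 2.326·3.697 = 42.6 days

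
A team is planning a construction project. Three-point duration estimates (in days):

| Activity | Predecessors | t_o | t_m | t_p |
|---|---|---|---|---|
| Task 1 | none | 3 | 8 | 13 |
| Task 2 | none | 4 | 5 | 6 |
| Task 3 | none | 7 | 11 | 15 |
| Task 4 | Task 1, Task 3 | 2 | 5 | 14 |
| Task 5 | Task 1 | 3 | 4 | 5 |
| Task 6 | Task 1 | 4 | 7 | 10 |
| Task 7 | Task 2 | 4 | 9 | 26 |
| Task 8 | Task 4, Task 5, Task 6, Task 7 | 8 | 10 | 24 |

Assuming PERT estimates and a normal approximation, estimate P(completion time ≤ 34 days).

0.918

te_Task 1 = (3 + 4·8 + 13)/6 = 48/6 = 8; σ²_Task 1 = ((13−3)/6)² = 2.778
te_Task 2 = (4 + 4·5 + 6)/6 = 30/6 = 5; σ²_Task 2 = ((6−4)/6)² = 0.111
te_Task 3 = (7 + 4·11 + 15)/6 = 66/6 = 11; σ²_Task 3 = ((15−7)/6)² = 1.778
te_Task 4 = (2 + 4·5 + 14)/6 = 36/6 = 6; σ²_Task 4 = ((14−2)/6)² = 4.000
te_Task 5 = (3 + 4·4 + 5)/6 = 24/6 = 4; σ²_Task 5 = ((5−3)/6)² = 0.111
te_Task 6 = (4 + 4·7 + 10)/6 = 42/6 = 7; σ²_Task 6 = ((10−4)/6)² = 1.000
te_Task 7 = (4 + 4·9 + 26)/6 = 66/6 = 11; σ²_Task 7 = ((26−4)/6)² = 13.444
te_Task 8 = (8 + 4·10 + 24)/6 = 72/6 = 12; σ²_Task 8 = ((24−8)/6)² = 7.111

Forward pass:
ES_Task 1 = 0; EF_Task 1 = 8
ES_Task 2 = 0; EF_Task 2 = 5
ES_Task 3 = 0; EF_Task 3 = 11
ES_Task 4 = max(EF_Task 1=8, EF_Task 3=11) = 11; EF_Task 4 = 11+6 = 17
ES_Task 5 = 8; EF_Task 5 = 8+4 = 12
ES_Task 6 = 8; EF_Task 6 = 8+7 = 15
ES_Task 7 = 5; EF_Task 7 = 5+11 = 16
ES_Task 8 = max(EF_Task 4=17, EF_Task 5=12, EF_Task 6=15, EF_Task 7=16) = 17; EF_Task 8 = 17+12 = 29
Expected project duration μ = 29 days. Critical path: Task 3 → Task 4 → Task 8.

Variance along critical path = 1.778 + 4.000 + 7.111 = 12.889; σ = √12.889 = 3.590 days.
Z = (34 − 29) / 3.590 = 1.393
P(T ≤ 34) = Φ(1.393) ≈ 0.918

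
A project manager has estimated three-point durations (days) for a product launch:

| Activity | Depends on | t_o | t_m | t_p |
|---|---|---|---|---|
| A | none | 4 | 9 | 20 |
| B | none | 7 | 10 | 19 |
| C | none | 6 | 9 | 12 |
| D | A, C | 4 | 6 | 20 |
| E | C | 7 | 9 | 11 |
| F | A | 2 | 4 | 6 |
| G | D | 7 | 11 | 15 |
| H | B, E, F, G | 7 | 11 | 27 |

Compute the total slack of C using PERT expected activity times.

te_A = (4 + 4·9 + 20)/6 = 60/6 = 10
te_B = (7 + 4·10 + 19)/6 = 66/6 = 11
te_C = (6 + 4·9 + 12)/6 = 54/6 = 9
te_D = (4 + 4·6 + 20)/6 = 48/6 = 8
te_E = (7 + 4·9 + 11)/6 = 54/6 = 9
te_F = (2 + 4·4 + 6)/6 = 24/6 = 4
te_G = (7 + 4·11 + 15)/6 = 66/6 = 11
te_H = (7 + 4·11 + 27)/6 = 78/6 = 13

Forward pass:
ES_A = 0; EF_A = 10
ES_B = 0; EF_B = 11
ES_C = 0; EF_C = 9
ES_D = max(EF_A=10, EF_C=9) = 10; EF_D = 10+8 = 18
ES_E = 9; EF_E = 9+9 = 18
ES_F = 10; EF_F = 10+4 = 14
ES_G = 18; EF_G = 18+11 = 29
ES_H = max(EF_B=11, EF_E=18, EF_F=14, EF_G=29) = 29; EF_H = 29+13 = 42
Expected project duration μ = 42 days. Critical path: A → D → G → H.

Backward pass:
LF_H = 42; LS_H = 42−13 = 29
LF_G = LS_H = 29; LS_G = 29−11 = 18
LF_F = LS_H = 29; LS_F = 29−4 = 25
LF_E = LS_H = 29; LS_E = 29−9 = 20
LF_D = LS_G = 18; LS_D = 18−8 = 10
LF_C = min(LS_D=10, LS_E=20) = 10; LS_C = 10−9 = 1
LF_B = LS_H = 29; LS_B = 29−11 = 18
LF_A = min(LS_D=10, LS_F=25) = 10; LS_A = 10−10 = 0
Slack_C = LS_C − ES_C = 1 − 0 = 1

1 days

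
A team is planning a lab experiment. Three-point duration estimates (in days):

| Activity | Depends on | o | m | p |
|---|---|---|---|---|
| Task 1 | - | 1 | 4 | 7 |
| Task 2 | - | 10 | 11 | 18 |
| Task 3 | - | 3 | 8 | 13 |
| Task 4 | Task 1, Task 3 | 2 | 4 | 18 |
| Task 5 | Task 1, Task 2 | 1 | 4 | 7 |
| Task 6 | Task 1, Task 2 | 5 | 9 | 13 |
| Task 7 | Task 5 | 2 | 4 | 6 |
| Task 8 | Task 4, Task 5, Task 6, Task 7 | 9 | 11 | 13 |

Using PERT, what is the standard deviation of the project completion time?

te_Task 1 = (1 + 4·4 + 7)/6 = 24/6 = 4; σ²_Task 1 = ((7−1)/6)² = 1.000
te_Task 2 = (10 + 4·11 + 18)/6 = 72/6 = 12; σ²_Task 2 = ((18−10)/6)² = 1.778
te_Task 3 = (3 + 4·8 + 13)/6 = 48/6 = 8; σ²_Task 3 = ((13−3)/6)² = 2.778
te_Task 4 = (2 + 4·4 + 18)/6 = 36/6 = 6; σ²_Task 4 = ((18−2)/6)² = 7.111
te_Task 5 = (1 + 4·4 + 7)/6 = 24/6 = 4; σ²_Task 5 = ((7−1)/6)² = 1.000
te_Task 6 = (5 + 4·9 + 13)/6 = 54/6 = 9; σ²_Task 6 = ((13−5)/6)² = 1.778
te_Task 7 = (2 + 4·4 + 6)/6 = 24/6 = 4; σ²_Task 7 = ((6−2)/6)² = 0.444
te_Task 8 = (9 + 4·11 + 13)/6 = 66/6 = 11; σ²_Task 8 = ((13−9)/6)² = 0.444

Forward pass:
ES_Task 1 = 0; EF_Task 1 = 4
ES_Task 2 = 0; EF_Task 2 = 12
ES_Task 3 = 0; EF_Task 3 = 8
ES_Task 4 = max(EF_Task 1=4, EF_Task 3=8) = 8; EF_Task 4 = 8+6 = 14
ES_Task 5 = max(EF_Task 1=4, EF_Task 2=12) = 12; EF_Task 5 = 12+4 = 16
ES_Task 6 = max(EF_Task 1=4, EF_Task 2=12) = 12; EF_Task 6 = 12+9 = 21
ES_Task 7 = 16; EF_Task 7 = 16+4 = 20
ES_Task 8 = max(EF_Task 4=14, EF_Task 5=16, EF_Task 6=21, EF_Task 7=20) = 21; EF_Task 8 = 21+11 = 32
Expected project duration μ = 32 days. Critical path: Task 2 → Task 6 → Task 8.

Variance along critical path = 1.778 + 1.778 + 0.444 = 4.000
σ = √4.000 = 2.000 days

2.00 days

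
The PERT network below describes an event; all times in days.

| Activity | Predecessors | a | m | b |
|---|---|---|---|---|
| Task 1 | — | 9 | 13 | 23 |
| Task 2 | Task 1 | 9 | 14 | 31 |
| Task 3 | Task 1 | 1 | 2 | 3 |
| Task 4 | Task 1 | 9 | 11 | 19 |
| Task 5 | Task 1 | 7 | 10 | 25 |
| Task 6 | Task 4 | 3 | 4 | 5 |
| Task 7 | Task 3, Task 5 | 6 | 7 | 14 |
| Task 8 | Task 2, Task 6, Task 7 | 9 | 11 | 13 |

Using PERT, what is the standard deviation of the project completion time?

te_Task 1 = (9 + 4·13 + 23)/6 = 84/6 = 14; σ²_Task 1 = ((23−9)/6)² = 5.444
te_Task 2 = (9 + 4·14 + 31)/6 = 96/6 = 16; σ²_Task 2 = ((31−9)/6)² = 13.444
te_Task 3 = (1 + 4·2 + 3)/6 = 12/6 = 2; σ²_Task 3 = ((3−1)/6)² = 0.111
te_Task 4 = (9 + 4·11 + 19)/6 = 72/6 = 12; σ²_Task 4 = ((19−9)/6)² = 2.778
te_Task 5 = (7 + 4·10 + 25)/6 = 72/6 = 12; σ²_Task 5 = ((25−7)/6)² = 9.000
te_Task 6 = (3 + 4·4 + 5)/6 = 24/6 = 4; σ²_Task 6 = ((5−3)/6)² = 0.111
te_Task 7 = (6 + 4·7 + 14)/6 = 48/6 = 8; σ²_Task 7 = ((14−6)/6)² = 1.778
te_Task 8 = (9 + 4·11 + 13)/6 = 66/6 = 11; σ²_Task 8 = ((13−9)/6)² = 0.444

Forward pass:
ES_Task 1 = 0; EF_Task 1 = 14
ES_Task 2 = 14; EF_Task 2 = 14+16 = 30
ES_Task 3 = 14; EF_Task 3 = 14+2 = 16
ES_Task 4 = 14; EF_Task 4 = 14+12 = 26
ES_Task 5 = 14; EF_Task 5 = 14+12 = 26
ES_Task 6 = 26; EF_Task 6 = 26+4 = 30
ES_Task 7 = max(EF_Task 3=16, EF_Task 5=26) = 26; EF_Task 7 = 26+8 = 34
ES_Task 8 = max(EF_Task 2=30, EF_Task 6=30, EF_Task 7=34) = 34; EF_Task 8 = 34+11 = 45
Expected project duration μ = 45 days. Critical path: Task 1 → Task 5 → Task 7 → Task 8.

Variance along critical path = 5.444 + 9.000 + 1.778 + 0.444 = 16.667
σ = √16.667 = 4.082 days

4.08 days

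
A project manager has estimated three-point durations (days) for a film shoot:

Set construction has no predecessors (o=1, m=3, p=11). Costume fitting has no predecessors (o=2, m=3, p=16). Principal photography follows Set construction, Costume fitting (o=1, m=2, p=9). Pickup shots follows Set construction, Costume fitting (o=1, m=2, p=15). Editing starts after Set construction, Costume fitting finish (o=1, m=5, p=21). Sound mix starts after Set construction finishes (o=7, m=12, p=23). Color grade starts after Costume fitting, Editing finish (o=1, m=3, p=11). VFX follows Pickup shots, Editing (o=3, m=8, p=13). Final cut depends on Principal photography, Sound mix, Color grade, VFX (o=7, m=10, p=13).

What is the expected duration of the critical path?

te_Set construction = (1 + 4·3 + 11)/6 = 24/6 = 4
te_Costume fitting = (2 + 4·3 + 16)/6 = 30/6 = 5
te_Principal photography = (1 + 4·2 + 9)/6 = 18/6 = 3
te_Pickup shots = (1 + 4·2 + 15)/6 = 24/6 = 4
te_Editing = (1 + 4·5 + 21)/6 = 42/6 = 7
te_Sound mix = (7 + 4·12 + 23)/6 = 78/6 = 13
te_Color grade = (1 + 4·3 + 11)/6 = 24/6 = 4
te_VFX = (3 + 4·8 + 13)/6 = 48/6 = 8
te_Final cut = (7 + 4·10 + 13)/6 = 60/6 = 10

Forward pass:
ES_Set construction = 0; EF_Set construction = 4
ES_Costume fitting = 0; EF_Costume fitting = 5
ES_Principal photography = max(EF_Set construction=4, EF_Costume fitting=5) = 5; EF_Principal photography = 5+3 = 8
ES_Pickup shots = max(EF_Set construction=4, EF_Costume fitting=5) = 5; EF_Pickup shots = 5+4 = 9
ES_Editing = max(EF_Set construction=4, EF_Costume fitting=5) = 5; EF_Editing = 5+7 = 12
ES_Sound mix = 4; EF_Sound mix = 4+13 = 17
ES_Color grade = max(EF_Costume fitting=5, EF_Editing=12) = 12; EF_Color grade = 12+4 = 16
ES_VFX = max(EF_Pickup shots=9, EF_Editing=12) = 12; EF_VFX = 12+8 = 20
ES_Final cut = max(EF_Principal photography=8, EF_Sound mix=17, EF_Color grade=16, EF_VFX=20) = 20; EF_Final cut = 20+10 = 30
Expected project duration μ = 30 days. Critical path: Costume fitting → Editing → VFX → Final cut.

30 days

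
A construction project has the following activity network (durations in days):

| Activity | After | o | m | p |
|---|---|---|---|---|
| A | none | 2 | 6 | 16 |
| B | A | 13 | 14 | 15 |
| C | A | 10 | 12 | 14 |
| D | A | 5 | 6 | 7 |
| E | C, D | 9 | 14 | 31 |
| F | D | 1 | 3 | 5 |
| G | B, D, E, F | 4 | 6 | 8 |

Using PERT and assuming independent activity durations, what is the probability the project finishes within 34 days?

0.058

te_A = (2 + 4·6 + 16)/6 = 42/6 = 7; σ²_A = ((16−2)/6)² = 5.444
te_B = (13 + 4·14 + 15)/6 = 84/6 = 14; σ²_B = ((15−13)/6)² = 0.111
te_C = (10 + 4·12 + 14)/6 = 72/6 = 12; σ²_C = ((14−10)/6)² = 0.444
te_D = (5 + 4·6 + 7)/6 = 36/6 = 6; σ²_D = ((7−5)/6)² = 0.111
te_E = (9 + 4·14 + 31)/6 = 96/6 = 16; σ²_E = ((31−9)/6)² = 13.444
te_F = (1 + 4·3 + 5)/6 = 18/6 = 3; σ²_F = ((5−1)/6)² = 0.444
te_G = (4 + 4·6 + 8)/6 = 36/6 = 6; σ²_G = ((8−4)/6)² = 0.444

Forward pass:
ES_A = 0; EF_A = 7
ES_B = 7; EF_B = 7+14 = 21
ES_C = 7; EF_C = 7+12 = 19
ES_D = 7; EF_D = 7+6 = 13
ES_E = max(EF_C=19, EF_D=13) = 19; EF_E = 19+16 = 35
ES_F = 13; EF_F = 13+3 = 16
ES_G = max(EF_B=21, EF_D=13, EF_E=35, EF_F=16) = 35; EF_G = 35+6 = 41
Expected project duration μ = 41 days. Critical path: A → C → E → G.

Variance along critical path = 5.444 + 0.444 + 13.444 + 0.444 = 19.778; σ = √19.778 = 4.447 days.
Z = (34 − 41) / 4.447 = -1.574
P(T ≤ 34) = Φ(-1.574) ≈ 0.058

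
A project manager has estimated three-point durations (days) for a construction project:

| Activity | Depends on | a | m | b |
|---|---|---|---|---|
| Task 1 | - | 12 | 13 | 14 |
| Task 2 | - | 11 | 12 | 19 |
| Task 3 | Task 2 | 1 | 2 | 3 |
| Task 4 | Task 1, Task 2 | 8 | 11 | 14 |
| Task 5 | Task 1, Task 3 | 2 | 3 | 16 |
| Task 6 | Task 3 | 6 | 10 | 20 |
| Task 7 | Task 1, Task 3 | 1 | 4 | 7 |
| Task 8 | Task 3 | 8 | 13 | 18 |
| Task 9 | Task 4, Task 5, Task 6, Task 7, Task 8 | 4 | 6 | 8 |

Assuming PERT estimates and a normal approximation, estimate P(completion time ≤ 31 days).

0.092

te_Task 1 = (12 + 4·13 + 14)/6 = 78/6 = 13; σ²_Task 1 = ((14−12)/6)² = 0.111
te_Task 2 = (11 + 4·12 + 19)/6 = 78/6 = 13; σ²_Task 2 = ((19−11)/6)² = 1.778
te_Task 3 = (1 + 4·2 + 3)/6 = 12/6 = 2; σ²_Task 3 = ((3−1)/6)² = 0.111
te_Task 4 = (8 + 4·11 + 14)/6 = 66/6 = 11; σ²_Task 4 = ((14−8)/6)² = 1.000
te_Task 5 = (2 + 4·3 + 16)/6 = 30/6 = 5; σ²_Task 5 = ((16−2)/6)² = 5.444
te_Task 6 = (6 + 4·10 + 20)/6 = 66/6 = 11; σ²_Task 6 = ((20−6)/6)² = 5.444
te_Task 7 = (1 + 4·4 + 7)/6 = 24/6 = 4; σ²_Task 7 = ((7−1)/6)² = 1.000
te_Task 8 = (8 + 4·13 + 18)/6 = 78/6 = 13; σ²_Task 8 = ((18−8)/6)² = 2.778
te_Task 9 = (4 + 4·6 + 8)/6 = 36/6 = 6; σ²_Task 9 = ((8−4)/6)² = 0.444

Forward pass:
ES_Task 1 = 0; EF_Task 1 = 13
ES_Task 2 = 0; EF_Task 2 = 13
ES_Task 3 = 13; EF_Task 3 = 13+2 = 15
ES_Task 4 = max(EF_Task 1=13, EF_Task 2=13) = 13; EF_Task 4 = 13+11 = 24
ES_Task 5 = max(EF_Task 1=13, EF_Task 3=15) = 15; EF_Task 5 = 15+5 = 20
ES_Task 6 = 15; EF_Task 6 = 15+11 = 26
ES_Task 7 = max(EF_Task 1=13, EF_Task 3=15) = 15; EF_Task 7 = 15+4 = 19
ES_Task 8 = 15; EF_Task 8 = 15+13 = 28
ES_Task 9 = max(EF_Task 4=24, EF_Task 5=20, EF_Task 6=26, EF_Task 7=19, EF_Task 8=28) = 28; EF_Task 9 = 28+6 = 34
Expected project duration μ = 34 days. Critical path: Task 2 → Task 3 → Task 8 → Task 9.

Variance along critical path = 1.778 + 0.111 + 2.778 + 0.444 = 5.111; σ = √5.111 = 2.261 days.
Z = (31 − 34) / 2.261 = -1.327
P(T ≤ 31) = Φ(-1.327) ≈ 0.092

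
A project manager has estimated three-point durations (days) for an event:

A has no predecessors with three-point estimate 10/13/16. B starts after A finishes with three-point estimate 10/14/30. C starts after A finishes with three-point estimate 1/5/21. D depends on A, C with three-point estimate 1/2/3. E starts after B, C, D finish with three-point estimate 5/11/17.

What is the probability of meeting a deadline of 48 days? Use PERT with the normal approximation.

0.977

te_A = (10 + 4·13 + 16)/6 = 78/6 = 13; σ²_A = ((16−10)/6)² = 1.000
te_B = (10 + 4·14 + 30)/6 = 96/6 = 16; σ²_B = ((30−10)/6)² = 11.111
te_C = (1 + 4·5 + 21)/6 = 42/6 = 7; σ²_C = ((21−1)/6)² = 11.111
te_D = (1 + 4·2 + 3)/6 = 12/6 = 2; σ²_D = ((3−1)/6)² = 0.111
te_E = (5 + 4·11 + 17)/6 = 66/6 = 11; σ²_E = ((17−5)/6)² = 4.000

Forward pass:
ES_A = 0; EF_A = 13
ES_B = 13; EF_B = 13+16 = 29
ES_C = 13; EF_C = 13+7 = 20
ES_D = max(EF_A=13, EF_C=20) = 20; EF_D = 20+2 = 22
ES_E = max(EF_B=29, EF_C=20, EF_D=22) = 29; EF_E = 29+11 = 40
Expected project duration μ = 40 days. Critical path: A → B → E.

Variance along critical path = 1.000 + 11.111 + 4.000 = 16.111; σ = √16.111 = 4.014 days.
Z = (48 − 40) / 4.014 = 1.993
P(T ≤ 48) = Φ(1.993) ≈ 0.977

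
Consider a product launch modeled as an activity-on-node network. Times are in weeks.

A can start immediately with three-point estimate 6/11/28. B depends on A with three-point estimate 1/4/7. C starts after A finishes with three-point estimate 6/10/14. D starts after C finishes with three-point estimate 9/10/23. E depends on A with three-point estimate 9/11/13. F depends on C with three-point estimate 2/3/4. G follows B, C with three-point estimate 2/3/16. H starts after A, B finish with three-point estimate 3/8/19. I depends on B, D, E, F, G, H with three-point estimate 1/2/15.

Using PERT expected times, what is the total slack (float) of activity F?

te_A = (6 + 4·11 + 28)/6 = 78/6 = 13
te_B = (1 + 4·4 + 7)/6 = 24/6 = 4
te_C = (6 + 4·10 + 14)/6 = 60/6 = 10
te_D = (9 + 4·10 + 23)/6 = 72/6 = 12
te_E = (9 + 4·11 + 13)/6 = 66/6 = 11
te_F = (2 + 4·3 + 4)/6 = 18/6 = 3
te_G = (2 + 4·3 + 16)/6 = 30/6 = 5
te_H = (3 + 4·8 + 19)/6 = 54/6 = 9
te_I = (1 + 4·2 + 15)/6 = 24/6 = 4

Forward pass:
ES_A = 0; EF_A = 13
ES_B = 13; EF_B = 13+4 = 17
ES_C = 13; EF_C = 13+10 = 23
ES_D = 23; EF_D = 23+12 = 35
ES_E = 13; EF_E = 13+11 = 24
ES_F = 23; EF_F = 23+3 = 26
ES_G = max(EF_B=17, EF_C=23) = 23; EF_G = 23+5 = 28
ES_H = max(EF_A=13, EF_B=17) = 17; EF_H = 17+9 = 26
ES_I = max(EF_B=17, EF_D=35, EF_E=24, EF_F=26, EF_G=28, EF_H=26) = 35; EF_I = 35+4 = 39
Expected project duration μ = 39 weeks. Critical path: A → C → D → I.

Backward pass:
LF_I = 39; LS_I = 39−4 = 35
LF_H = LS_I = 35; LS_H = 35−9 = 26
LF_G = LS_I = 35; LS_G = 35−5 = 30
LF_F = LS_I = 35; LS_F = 35−3 = 32
LF_E = LS_I = 35; LS_E = 35−11 = 24
LF_D = LS_I = 35; LS_D = 35−12 = 23
LF_C = min(LS_D=23, LS_F=32, LS_G=30) = 23; LS_C = 23−10 = 13
LF_B = min(LS_G=30, LS_H=26, LS_I=35) = 26; LS_B = 26−4 = 22
LF_A = min(LS_B=22, LS_C=13, LS_E=24, LS_H=26) = 13; LS_A = 13−13 = 0
Slack_F = LS_F − ES_F = 32 − 23 = 9

9 weeks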